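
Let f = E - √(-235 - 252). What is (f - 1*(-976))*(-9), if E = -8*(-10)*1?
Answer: -9504 + 9*I*√487 ≈ -9504.0 + 198.61*I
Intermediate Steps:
E = 80 (E = 80*1 = 80)
f = 80 - I*√487 (f = 80 - √(-235 - 252) = 80 - √(-487) = 80 - I*√487 ≈ 80.0 - 22.068*I)
(f - 1*(-976))*(-9) = ((80 - I*√487) - 1*(-976))*(-9) = ((80 - I*√487) + 976)*(-9) = (1056 - I*√487)*(-9) = -9504 + 9*I*√487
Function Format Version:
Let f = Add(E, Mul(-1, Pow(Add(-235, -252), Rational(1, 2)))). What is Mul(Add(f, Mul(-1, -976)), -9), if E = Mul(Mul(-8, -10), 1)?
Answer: Add(-9504, Mul(9, I, Pow(487, Rational(1, 2)))) ≈ Add(-9504.0, Mul(198.61, I))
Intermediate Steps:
E = 80 (E = Mul(80, 1) = 80)
f = Add(80, Mul(-1, I, Pow(487, Rational(1, 2)))) (f = Add(80, Mul(-1, Pow(Add(-235, -252), Rational(1, 2)))) = Add(80, Mul(-1, Pow(-487, Rational(1, 2)))) = Add(80, Mul(-1, Mul(I, Pow(487, Rational(1, 2))))) = Add(80, Mul(-1, I, Pow(487, Rational(1, 2)))) ≈ Add(80.000, Mul(-22.068, I)))
Mul(Add(f, Mul(-1, -976)), -9) = Mul(Add(Add(80, Mul(-1, I, Pow(487, Rational(1, 2)))), Mul(-1, -976)), -9) = Mul(Add(Add(80, Mul(-1, I, Pow(487, Rational(1, 2)))), 976), -9) = Mul(Add(1056, Mul(-1, I, Pow(487, Rational(1, 2)))), -9) = Add(-9504, Mul(9, I, Pow(487, Rational(1, 2))))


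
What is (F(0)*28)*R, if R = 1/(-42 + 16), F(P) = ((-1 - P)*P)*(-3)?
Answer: 0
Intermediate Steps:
F(P) = -3*P*(-1 - P) (F(P) = (P*(-1 - P))*(-3) = -3*P*(-1 - P))
R = -1/26 (R = 1/(-26) = -1/26 ≈ -0.038462)
(F(0)*28)*R = ((3*0*(1 + 0))*28)*(-1/26) = ((3*0*1)*28)*(-1/26) = (0*28)*(-1/26) = 0*(-1/26) = 0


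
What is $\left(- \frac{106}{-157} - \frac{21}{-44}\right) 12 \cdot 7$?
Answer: $\frac{167181}{1727} \approx 96.804$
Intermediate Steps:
$\left(- \frac{106}{-157} - \frac{21}{-44}\right) 12 \cdot 7 = \left(\left(-106\right) \left(- \frac{1}{157}\right) - - \frac{21}{44}\right) 84 = \left(\frac{106}{157} + \frac{21}{44}\right) 84 = \frac{7961}{6908} \cdot 84 = \frac{167181}{1727}$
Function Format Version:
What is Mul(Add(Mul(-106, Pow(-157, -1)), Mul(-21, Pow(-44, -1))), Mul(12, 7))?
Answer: Rational(167181, 1727) ≈ 96.804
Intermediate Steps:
Mul(Add(Mul(-106, Pow(-157, -1)), Mul(-21, Pow(-44, -1))), Mul(12, 7)) = Mul(Add(Mul(-106, Rational(-1, 157)), Mul(-21, Rational(-1, 44))), 84) = Mul(Add(Rational(106, 157), Rational(21, 44)), 84) = Mul(Rational(7961, 6908), 84) = Rational(167181, 1727)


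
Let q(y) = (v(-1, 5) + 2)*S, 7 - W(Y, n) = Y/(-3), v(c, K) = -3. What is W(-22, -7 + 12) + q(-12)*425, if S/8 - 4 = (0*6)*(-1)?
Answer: -40801/3 ≈ -13600.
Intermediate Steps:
S = 32 (S = 32 + 8*((0*6)*(-1)) = 32 + 8*(0*(-1)) = 32 + 8*0 = 32 + 0 = 32)
W(Y, n) = 7 + Y/3 (W(Y, n) = 7 - Y/(-3) = 7 - Y*(-1)/3 = 7 - (-1)*Y/3 = 7 + Y/3)
q(y) = -32 (q(y) = (-3 + 2)*32 = -1*32 = -32)
W(-22, -7 + 12) + q(-12)*425 = (7 + (1/3)*(-22)) - 32*425 = (7 - 22/3) - 13600 = -1/3 - 13600 = -40801/3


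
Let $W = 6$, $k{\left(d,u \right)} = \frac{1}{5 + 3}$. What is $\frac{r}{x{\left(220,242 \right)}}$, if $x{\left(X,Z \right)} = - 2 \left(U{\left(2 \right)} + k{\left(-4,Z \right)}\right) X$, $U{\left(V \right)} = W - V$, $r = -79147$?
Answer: $\frac{79147}{1815} \approx 43.607$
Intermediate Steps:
$k{\left(d,u \right)} = \frac{1}{8}$
$U{\left(V \right)} = 6 - V$
$x{\left(X,Z \right)} = - \frac{33 X}{4}$ ($x{\left(X,Z \right)} = - 2 \left(\left(6 - 2\right) + \frac{1}{8}\right) X = - 2 \left(4 + \frac{1}{8}\right) X = - 2 \frac{33 X}{8} = - \frac{33 X}{4}$)
$\frac{r}{x{\left(220,242 \right)}} = - \frac{79147}{\left(- \frac{33}{4}\right) 220} = - \frac{79147}{-1815} = \left(-79147\right) \left(- \frac{1}{1815}\right) = \frac{79147}{1815}$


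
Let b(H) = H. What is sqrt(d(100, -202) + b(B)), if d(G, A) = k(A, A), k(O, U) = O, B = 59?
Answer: I*sqrt(143) ≈ 11.958*I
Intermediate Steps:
d(G, A) = A
sqrt(d(100, -202) + b(B)) = sqrt(-202 + 59) = sqrt(-143) = I*sqrt(143)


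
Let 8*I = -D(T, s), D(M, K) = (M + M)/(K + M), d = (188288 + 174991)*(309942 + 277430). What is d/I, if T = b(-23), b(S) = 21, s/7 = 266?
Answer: -76532262053296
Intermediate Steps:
s = 1862 (s = 7*266 = 1862)
d = 213379912788 (d = 363279*587372 = 213379912788)
T = 21
D(M, K) = 2*M/(K + M) (D(M, K) = (2*M)/(K + M) = 2*M/(K + M))
I = -3/1076 (I = (-2*21/(1862 + 21))/8 = (-2*21/1883)/8 = (-1*6/269)/8 = (1/8)*(-6/269) = -3/1076 ≈ -0.0027881)
d/I = 213379912788/(-3/1076) = 213379912788*(-1076/3) = -76532262053296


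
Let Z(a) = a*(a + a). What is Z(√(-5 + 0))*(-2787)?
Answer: 27870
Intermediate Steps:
Z(a) = 2*a² (Z(a) = a*(2*a) = 2*a²)
Z(√(-5 + 0))*(-2787) = (2*(√(-5 + 0))²)*(-2787) = (2*(√(-5))²)*(-2787) = (2*(I*√5)²)*(-2787) = (2*(-5))*(-2787) = -10*(-2787) = 27870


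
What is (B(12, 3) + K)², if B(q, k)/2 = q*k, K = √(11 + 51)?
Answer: (72 + √62)² ≈ 6379.9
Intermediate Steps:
K = √62 ≈ 7.8740
B(q, k) = 2*k*q (B(q, k) = 2*(q*k) = 2*(k*q) = 2*k*q)
(B(12, 3) + K)² = (2*3*12 + √62)² = (72 + √62)²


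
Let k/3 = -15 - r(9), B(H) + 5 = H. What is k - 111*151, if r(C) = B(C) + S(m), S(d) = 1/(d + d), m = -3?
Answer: -33635/2 ≈ -16818.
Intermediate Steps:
S(d) = 1/(2*d)
B(H) = -5 + H
r(C) = -31/6 + C (r(C) = (-5 + C) + (½)/(-3) = (-5 + C) + (½)*(-⅓) = (-5 + C) - ⅙ = -31/6 + C)
k = -113/2 (k = 3*(-15 - (-31/6 + 9)) = 3*(-15 - 1*23/6) = 3*(-15 - 23/6) = 3*(-113/6) = -113/2 ≈ -56.500)
k - 111*151 = -113/2 - 111*151 = -113/2 - 16761 = -33635/2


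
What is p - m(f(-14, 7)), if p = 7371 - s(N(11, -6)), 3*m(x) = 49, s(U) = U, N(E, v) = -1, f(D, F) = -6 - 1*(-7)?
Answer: 22067/3 ≈ 7355.7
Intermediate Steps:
f(D, F) = 1 (f(D, F) = -6 + 7 = 1)
m(x) = 49/3 (m(x) = (⅓)*49 = 49/3)
p = 7372 (p = 7371 - 1*(-1) = 7371 + 1 = 7372)
p - m(f(-14, 7)) = 7372 - 1*49/3 = 7372 - 49/3 = 22067/3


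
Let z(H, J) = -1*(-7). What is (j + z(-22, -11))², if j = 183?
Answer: 36100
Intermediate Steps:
z(H, J) = 7
(j + z(-22, -11))² = (183 + 7)² = 190² = 36100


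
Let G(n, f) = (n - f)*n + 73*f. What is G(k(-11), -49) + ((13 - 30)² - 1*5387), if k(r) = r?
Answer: -9093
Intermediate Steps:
G(n, f) = 73*f + n*(n - f) (G(n, f) = n*(n - f) + 73*f = 73*f + n*(n - f))
G(k(-11), -49) + ((13 - 30)² - 1*5387) = ((-11)² + 73*(-49) - 1*(-49)*(-11)) + ((13 - 30)² - 1*5387) = (121 - 3577 - 539) + ((-17)² - 5387) = -3995 + (289 - 5387) = -3995 - 5098 = -9093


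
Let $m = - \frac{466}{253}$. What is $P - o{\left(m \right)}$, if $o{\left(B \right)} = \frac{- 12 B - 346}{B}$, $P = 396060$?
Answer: $\frac{92241007}{233} \approx 3.9588 \cdot 10^{5}$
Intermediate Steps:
$m = - \frac{466}{253}$ ($m = \left(-466\right) \frac{1}{253} = - \frac{466}{253} \approx -1.8419$)
$o{\left(B \right)} = \frac{-346 - 12 B}{B}$
$P - o{\left(m \right)} = 396060 - \left(-12 - \frac{346}{- \frac{466}{253}}\right) = 396060 - \left(-12 - - \frac{43769}{233}\right) = 396060 - \left(-12 + \frac{43769}{233}\right) = 396060 - \frac{40973}{233} = \frac{92241007}{233}$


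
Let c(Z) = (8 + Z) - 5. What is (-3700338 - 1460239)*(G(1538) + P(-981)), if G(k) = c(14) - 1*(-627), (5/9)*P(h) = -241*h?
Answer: -10997236032193/5 ≈ -2.1994e+12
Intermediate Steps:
c(Z) = 3 + Z
P(h) = -2169*h/5 (P(h) = 9*(-241*h)/5 = -2169*h/5)
G(k) = 644 (G(k) = (3 + 14) - 1*(-627) = 17 + 627 = 644)
(-3700338 - 1460239)*(G(1538) + P(-981)) = (-3700338 - 1460239)*(644 - 2169/5*(-981)) = -5160577*(644 + 2127789/5) = -5160577*2131009/5 = -10997236032193/5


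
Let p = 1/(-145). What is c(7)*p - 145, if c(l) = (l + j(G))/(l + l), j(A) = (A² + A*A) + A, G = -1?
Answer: -147179/1015 ≈ -145.00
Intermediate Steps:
p = -1/145 ≈ -0.0068966
j(A) = A + 2*A² (j(A) = (A² + A²) + A = 2*A² + A = A + 2*A²)
c(l) = (1 + l)/(2*l) (c(l) = (l - (1 + 2*(-1)))/(l + l) = (l - (1 - 2))/((2*l)) = (l - 1*(-1))*(1/(2*l)) = (l + 1)*(1/(2*l)) = (1 + l)*(1/(2*l)) = (1 + l)/(2*l))
c(7)*p - 145 = ((½)*(1 + 7)/7)*(-1/145) - 145 = ((½)*(⅐)*8)*(-1/145) - 145 = (4/7)*(-1/145) - 145 = -4/1015 - 145 = -147179/1015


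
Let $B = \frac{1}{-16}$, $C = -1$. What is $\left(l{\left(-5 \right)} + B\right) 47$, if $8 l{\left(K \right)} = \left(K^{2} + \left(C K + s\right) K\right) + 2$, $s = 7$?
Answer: $- \frac{3149}{16} \approx -196.81$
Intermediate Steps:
$l{\left(K \right)} = \frac{1}{4} + \frac{K^{2}}{8} + \frac{K \left(7 - K\right)}{8}$ ($l{\left(K \right)} = \frac{\left(K^{2} + \left(- K + 7\right) K\right) + 2}{8} = \frac{\left(K^{2} + \left(7 - K\right) K\right) + 2}{8} = \frac{\left(K^{2} + K \left(7 - K\right)\right) + 2}{8} = \frac{2 + K^{2} + K \left(7 - K\right)}{8} = \frac{1}{4} + \frac{K^{2}}{8} + \frac{K \left(7 - K\right)}{8}$)
$B = - \frac{1}{16} \approx -0.0625$
$\left(l{\left(-5 \right)} + B\right) 47 = \left(\left(\frac{1}{4} + \frac{7}{8} \left(-5\right)\right) - \frac{1}{16}\right) 47 = \left(\left(\frac{1}{4} - \frac{35}{8}\right) - \frac{1}{16}\right) 47 = \left(- \frac{33}{8} - \frac{1}{16}\right) 47 = \left(- \frac{67}{16}\right) 47 = - \frac{3149}{16}$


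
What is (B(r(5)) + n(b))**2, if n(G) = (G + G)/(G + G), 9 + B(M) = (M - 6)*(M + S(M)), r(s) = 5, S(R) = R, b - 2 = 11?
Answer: 324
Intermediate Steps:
b = 13 (b = 2 + 11 = 13)
B(M) = -9 + 2*M*(-6 + M) (B(M) = -9 + (M - 6)*(M + M) = -9 + (-6 + M)*(2*M) = -9 + 2*M*(-6 + M))
n(G) = 1 (n(G) = (2*G)/((2*G)) = (2*G)*(1/(2*G)) = 1)
(B(r(5)) + n(b))**2 = ((-9 - 12*5 + 2*5**2) + 1)**2 = ((-9 - 60 + 2*25) + 1)**2 = ((-9 - 60 + 50) + 1)**2 = (-19 + 1)**2 = (-18)**2 = 324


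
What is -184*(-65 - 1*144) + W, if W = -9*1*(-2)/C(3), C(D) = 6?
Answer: 38459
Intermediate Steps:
W = 3 (W = -9*1*(-2)/6 = -(-18)/6 = -9*(-1/3) = 3)
-184*(-65 - 1*144) + W = -184*(-65 - 1*144) + 3 = -184*(-65 - 144) + 3 = -184*(-209) + 3 = 38456 + 3 = 38459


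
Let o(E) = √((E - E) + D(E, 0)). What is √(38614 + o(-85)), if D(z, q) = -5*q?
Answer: √38614 ≈ 196.50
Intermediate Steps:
o(E) = 0 (o(E) = √((E - E) - 5*0) = √(0 + 0) = √0 = 0)
√(38614 + o(-85)) = √(38614 + 0) = √38614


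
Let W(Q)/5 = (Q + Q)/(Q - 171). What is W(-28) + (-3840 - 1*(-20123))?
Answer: 3240597/199 ≈ 16284.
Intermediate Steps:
W(Q) = 10*Q/(-171 + Q) (W(Q) = 5*((Q + Q)/(Q - 171)) = 5*((2*Q)/(-171 + Q)) = 5*(2*Q/(-171 + Q)) = 10*Q/(-171 + Q))
W(-28) + (-3840 - 1*(-20123)) = 10*(-28)/(-171 - 28) + (-3840 - 1*(-20123)) = 10*(-28)/(-199) + (-3840 + 20123) = 10*(-28)*(-1/199) + 16283 = 280/199 + 16283 = 3240597/199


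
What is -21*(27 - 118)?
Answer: 1911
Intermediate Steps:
-21*(27 - 118) = -21*(-91) = 1911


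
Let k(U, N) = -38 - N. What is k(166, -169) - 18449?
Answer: -18318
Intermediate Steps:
k(166, -169) - 18449 = (-38 - 1*(-169)) - 18449 = (-38 + 169) - 18449 = 131 - 18449 = -18318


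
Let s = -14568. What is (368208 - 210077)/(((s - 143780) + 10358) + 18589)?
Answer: -158131/129401 ≈ -1.2220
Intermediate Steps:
(368208 - 210077)/(((s - 143780) + 10358) + 18589) = (368208 - 210077)/(((-14568 - 143780) + 10358) + 18589) = 158131/((-158348 + 10358) + 18589) = 158131/(-147990 + 18589) = 158131/(-129401) = 158131*(-1/129401) = -158131/129401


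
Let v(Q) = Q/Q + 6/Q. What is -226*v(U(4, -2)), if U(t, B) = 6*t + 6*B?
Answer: -339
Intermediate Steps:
U(t, B) = 6*B + 6*t
v(Q) = 1 + 6/Q
-226*v(U(4, -2)) = -226*(6 + (6*(-2) + 6*4))/(6*(-2) + 6*4) = -226*(6 + (-12 + 24))/(-12 + 24) = -226*(6 + 12)/12 = -113*18/6 = -226*3/2 = -339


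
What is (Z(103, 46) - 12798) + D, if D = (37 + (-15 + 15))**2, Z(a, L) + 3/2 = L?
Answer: -22769/2 ≈ -11385.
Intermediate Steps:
Z(a, L) = -3/2 + L
D = 1369 (D = (37 + 0)**2 = 37**2 = 1369)
(Z(103, 46) - 12798) + D = ((-3/2 + 46) - 12798) + 1369 = (89/2 - 12798) + 1369 = -25507/2 + 1369 = -22769/2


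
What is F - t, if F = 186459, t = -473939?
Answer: 660398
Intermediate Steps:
F - t = 186459 - 1*(-473939) = 186459 + 473939 = 660398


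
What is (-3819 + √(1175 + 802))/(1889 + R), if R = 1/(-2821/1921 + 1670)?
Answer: -4080281977/2018239094 + 3205249*√1977/6054717282 ≈ -1.9982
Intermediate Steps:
R = 1921/3205249 (R = 1/(-2821*1/1921 + 1670) = 1/(-2821/1921 + 1670) = 1/(3205249/1921) = 1921/3205249 ≈ 0.00059933)
(-3819 + √(1175 + 802))/(1889 + R) = (-3819 + √(1175 + 802))/(1889 + 1921/3205249) = (-3819 + √1977)/(6054717282/3205249) = (-3819 + √1977)*(3205249/6054717282) = -4080281977/2018239094 + 3205249*√1977/6054717282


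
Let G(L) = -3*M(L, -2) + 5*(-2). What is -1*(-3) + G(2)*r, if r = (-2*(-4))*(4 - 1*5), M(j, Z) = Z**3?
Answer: -109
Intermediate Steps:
G(L) = 14 (G(L) = -3*(-2)**3 + 5*(-2) = -3*(-8) - 10 = 24 - 10 = 14)
r = -8 (r = 8*(4 - 5) = 8*(-1) = -8)
-1*(-3) + G(2)*r = -1*(-3) + 14*(-8) = 3 - 112 = -109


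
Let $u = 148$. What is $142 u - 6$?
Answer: $21010$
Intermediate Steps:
$142 u - 6 = 142 \cdot 148 - 6 = 21016 - 6 = 21010$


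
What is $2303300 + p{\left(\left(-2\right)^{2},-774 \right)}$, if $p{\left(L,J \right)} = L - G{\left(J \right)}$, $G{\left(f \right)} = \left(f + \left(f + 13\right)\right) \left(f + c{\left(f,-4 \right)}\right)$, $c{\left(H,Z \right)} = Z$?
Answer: $1109074$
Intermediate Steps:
$G{\left(f \right)} = \left(-4 + f\right) \left(13 + 2 f\right)$ ($G{\left(f \right)} = \left(f + \left(f + 13\right)\right) \left(f - 4\right) = \left(f + \left(13 + f\right)\right) \left(-4 + f\right) = \left(13 + 2 f\right) \left(-4 + f\right) = \left(-4 + f\right) \left(13 + 2 f\right)$)
$p{\left(L,J \right)} = 52 + L - 5 J - 2 J^{2}$ ($p{\left(L,J \right)} = L - \left(-52 + 2 J^{2} + 5 J\right) = 52 + L - 5 J - 2 J^{2}$)
$2303300 + p{\left(\left(-2\right)^{2},-774 \right)} = 2303300 + \left(52 + \left(-2\right)^{2} - -3870 - 2 \left(-774\right)^{2}\right) = 2303300 + \left(52 + 4 + 3870 - 1198152\right) = 2303300 - 1194226 = 1109074$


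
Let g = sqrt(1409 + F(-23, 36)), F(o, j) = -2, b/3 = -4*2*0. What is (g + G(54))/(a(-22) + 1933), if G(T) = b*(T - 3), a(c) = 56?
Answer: sqrt(1407)/1989 ≈ 0.018859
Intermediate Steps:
b = 0 (b = 3*(-4*2*0) = 3*(-8*0) = 3*0 = 0)
G(T) = 0 (G(T) = 0*(T - 3) = 0*(-3 + T) = 0)
g = sqrt(1407) (g = sqrt(1409 - 2) = sqrt(1407) ≈ 37.510)
(g + G(54))/(a(-22) + 1933) = (sqrt(1407) + 0)/(56 + 1933) = sqrt(1407)/1989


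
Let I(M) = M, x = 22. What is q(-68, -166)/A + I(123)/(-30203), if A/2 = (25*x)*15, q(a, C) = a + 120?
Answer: -114736/124587375 ≈ -0.00092093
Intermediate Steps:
q(a, C) = 120 + a
A = 16500 (A = 2*((25*22)*15) = 2*(550*15) = 2*8250 = 16500)
q(-68, -166)/A + I(123)/(-30203) = (120 - 68)/16500 + 123/(-30203) = 52*(1/16500) + 123*(-1/30203) = 13/4125 - 123/30203 = -114736/124587375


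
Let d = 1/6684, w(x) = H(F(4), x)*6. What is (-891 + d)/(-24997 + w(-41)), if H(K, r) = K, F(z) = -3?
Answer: 5955443/167200260 ≈ 0.035619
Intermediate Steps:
w(x) = -18 (w(x) = -3*6 = -18)
d = 1/6684 ≈ 0.00014961
(-891 + d)/(-24997 + w(-41)) = (-891 + 1/6684)/(-24997 - 18) = -5955443/6684/(-25015) = -5955443/6684*(-1/25015) = 5955443/167200260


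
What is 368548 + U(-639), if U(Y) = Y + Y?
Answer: 367270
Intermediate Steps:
U(Y) = 2*Y
368548 + U(-639) = 368548 + 2*(-639) = 368548 - 1278 = 367270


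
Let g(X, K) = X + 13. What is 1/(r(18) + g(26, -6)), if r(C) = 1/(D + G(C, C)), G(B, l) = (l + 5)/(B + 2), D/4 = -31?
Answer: 2457/95803 ≈ 0.025646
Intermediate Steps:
D = -124 (D = 4*(-31) = -124)
G(B, l) = (5 + l)/(2 + B)
g(X, K) = 13 + X
r(C) = 1/(-124 + (5 + C)/(2 + C))
1/(r(18) + g(26, -6)) = 1/((-2 - 1*18)/(3*(81 + 41*18)) + (13 + 26)) = 1/((-2 - 18)/(3*(81 + 738)) + 39) = 1/((⅓)*(-20)/819 + 39) = 1/((⅓)*(1/819)*(-20) + 39) = 1/(-20/2457 + 39) = 1/(95803/2457) = 2457/95803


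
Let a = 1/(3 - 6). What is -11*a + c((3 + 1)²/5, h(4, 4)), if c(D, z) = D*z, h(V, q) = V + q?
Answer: 439/15 ≈ 29.267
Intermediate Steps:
a = -⅓ (a = 1/(-3) = -⅓ ≈ -0.33333)
-11*a + c((3 + 1)²/5, h(4, 4)) = -11*(-⅓) + ((3 + 1)²/5)*(4 + 4) = 11/3 + (4²*(⅕))*8 = 11/3 + (16*(⅕))*8 = 11/3 + (16/5)*8 = 11/3 + 128/5 = 439/15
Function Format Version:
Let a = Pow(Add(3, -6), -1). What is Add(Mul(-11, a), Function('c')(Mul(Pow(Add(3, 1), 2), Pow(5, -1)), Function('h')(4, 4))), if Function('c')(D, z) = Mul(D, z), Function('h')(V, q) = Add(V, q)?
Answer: Rational(439, 15) ≈ 29.267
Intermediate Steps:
a = Rational(-1, 3) (a = Pow(-3, -1) = Rational(-1, 3) ≈ -0.33333)
Add(Mul(-11, a), Function('c')(Mul(Pow(Add(3, 1), 2), Pow(5, -1)), Function('h')(4, 4))) = Add(Mul(-11, Rational(-1, 3)), Mul(Mul(Pow(Add(3, 1), 2), Pow(5, -1)), Add(4, 4))) = Add(Rational(11, 3), Mul(Mul(Pow(4, 2), Rational(1, 5)), 8)) = Add(Rational(11, 3), Mul(Mul(16, Rational(1, 5)), 8)) = Add(Rational(11, 3), Mul(Rational(16, 5), 8)) = Add(Rational(11, 3), Rational(128, 5)) = Rational(439, 15)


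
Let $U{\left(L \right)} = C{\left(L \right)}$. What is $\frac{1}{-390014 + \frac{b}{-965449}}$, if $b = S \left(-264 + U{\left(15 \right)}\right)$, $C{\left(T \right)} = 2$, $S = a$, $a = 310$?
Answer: $- \frac{965449}{376538545066} \approx -2.564 \cdot 10^{-6}$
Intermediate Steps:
$S = 310$
$U{\left(L \right)} = 2$
$b = -81220$ ($b = 310 \left(-264 + 2\right) = 310 \left(-262\right) = -81220$)
$\frac{1}{-390014 + \frac{b}{-965449}} = \frac{1}{-390014 - \frac{81220}{-965449}} = \frac{1}{-390014 - - \frac{81220}{965449}} = \frac{1}{-390014 + \frac{81220}{965449}} = \frac{1}{- \frac{376538545066}{965449}} = - \frac{965449}{376538545066}$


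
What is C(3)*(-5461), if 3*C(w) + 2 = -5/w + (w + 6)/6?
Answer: 70993/18 ≈ 3944.1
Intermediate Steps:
C(w) = -1/3 - 5/(3*w) + w/18 (C(w) = -2/3 + (-5/w + (w + 6)/6)/3 = -2/3 + (-5/w + (6 + w)*(1/6))/3 = -2/3 + (-5/w + (1 + w/6))/3 = -2/3 + (1 - 5/w + w/6)/3 = -2/3 + (1/3 - 5/(3*w) + w/18) = -1/3 - 5/(3*w) + w/18)
C(3)*(-5461) = ((1/18)*(-30 + 3*(-6 + 3))/3)*(-5461) = ((1/18)*(1/3)*(-30 + 3*(-3)))*(-5461) = ((1/18)*(1/3)*(-30 - 9))*(-5461) = ((1/18)*(1/3)*(-39))*(-5461) = -13/18*(-5461) = 70993/18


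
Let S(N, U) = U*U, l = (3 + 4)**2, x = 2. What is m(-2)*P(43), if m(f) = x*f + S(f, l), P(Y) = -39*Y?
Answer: -4019769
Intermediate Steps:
l = 49 (l = 7**2 = 49)
S(N, U) = U**2
m(f) = 2401 + 2*f (m(f) = 2*f + 49**2 = 2*f + 2401 = 2401 + 2*f)
m(-2)*P(43) = (2401 + 2*(-2))*(-39*43) = (2401 - 4)*(-1677) = 2397*(-1677) = -4019769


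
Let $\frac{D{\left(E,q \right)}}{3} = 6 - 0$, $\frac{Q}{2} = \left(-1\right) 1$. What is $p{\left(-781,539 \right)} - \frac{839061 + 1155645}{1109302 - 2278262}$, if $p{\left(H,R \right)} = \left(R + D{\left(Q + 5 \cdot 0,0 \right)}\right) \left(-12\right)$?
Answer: $- \frac{3905666967}{584480} \approx -6682.3$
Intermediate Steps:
$Q = -2$ ($Q = 2 \left(\left(-1\right) 1\right) = 2 \left(-1\right) = -2$)
$D{\left(E,q \right)} = 18$ ($D{\left(E,q \right)} = 3 \left(6 - 0\right) = 3 \left(6 + 0\right) = 3 \cdot 6 = 18$)
$p{\left(H,R \right)} = -216 - 12 R$ ($p{\left(H,R \right)} = \left(R + 18\right) \left(-12\right) = \left(18 + R\right) \left(-12\right) = -216 - 12 R$)
$p{\left(-781,539 \right)} - \frac{839061 + 1155645}{1109302 - 2278262} = \left(-216 - 6468\right) - \frac{839061 + 1155645}{1109302 - 2278262} = \left(-216 - 6468\right) - \frac{1994706}{-1168960} = -6684 - 1994706 \left(- \frac{1}{1168960}\right) = -6684 - - \frac{997353}{584480} = -6684 + \frac{997353}{584480} = - \frac{3905666967}{584480}$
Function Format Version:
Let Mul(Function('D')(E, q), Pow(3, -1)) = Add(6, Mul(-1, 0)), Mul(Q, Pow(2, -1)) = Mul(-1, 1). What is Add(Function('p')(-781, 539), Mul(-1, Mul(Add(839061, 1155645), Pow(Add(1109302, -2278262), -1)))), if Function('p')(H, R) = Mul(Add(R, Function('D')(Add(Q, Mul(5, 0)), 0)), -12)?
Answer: Rational(-3905666967, 584480) ≈ -6682.3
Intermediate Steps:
Q = -2 (Q = Mul(2, Mul(-1, 1)) = Mul(2, -1) = -2)
Function('D')(E, q) = 18 (Function('D')(E, q) = Mul(3, Add(6, Mul(-1, 0))) = Mul(3, Add(6, 0)) = Mul(3, 6) = 18)
Function('p')(H, R) = Add(-216, Mul(-12, R)) (Function('p')(H, R) = Mul(Add(R, 18), -12) = Mul(Add(18, R), -12) = Add(-216, Mul(-12, R)))
Add(Function('p')(-781, 539), Mul(-1, Mul(Add(839061, 1155645), Pow(Add(1109302, -2278262), -1)))) = Add(Add(-216, Mul(-12, 539)), Mul(-1, Mul(Add(839061, 1155645), Pow(Add(1109302, -2278262), -1)))) = Add(Add(-216, -6468), Mul(-1, Mul(1994706, Pow(-1168960, -1)))) = Add(-6684, Mul(-1, Mul(1994706, Rational(-1, 1168960)))) = Add(-6684, Mul(-1, Rational(-997353, 584480))) = Add(-6684, Rational(997353, 584480)) = Rational(-3905666967, 584480)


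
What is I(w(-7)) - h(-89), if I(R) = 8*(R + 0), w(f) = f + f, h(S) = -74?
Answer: -38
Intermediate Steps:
w(f) = 2*f
I(R) = 8*R
I(w(-7)) - h(-89) = 8*(2*(-7)) - 1*(-74) = 8*(-14) + 74 = -112 + 74 = -38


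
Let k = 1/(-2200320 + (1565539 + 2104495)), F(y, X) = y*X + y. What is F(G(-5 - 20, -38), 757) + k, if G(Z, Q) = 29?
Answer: 32307253149/1469714 ≈ 21982.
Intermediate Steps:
F(y, X) = y + X*y (F(y, X) = X*y + y = y + X*y)
k = 1/1469714 (k = 1/(-2200320 + 3670034) = 1/1469714 ≈ 6.8040e-7)
F(G(-5 - 20, -38), 757) + k = 29*(1 + 757) + 1/1469714 = 29*758 + 1/1469714 = 21982 + 1/1469714 = 32307253149/1469714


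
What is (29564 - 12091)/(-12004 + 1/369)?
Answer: -6447537/4429475 ≈ -1.4556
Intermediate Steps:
(29564 - 12091)/(-12004 + 1/369) = 17473/(-12004 + 1/369) = 17473/(-4429475/369) = 17473*(-369/4429475) = -6447537/4429475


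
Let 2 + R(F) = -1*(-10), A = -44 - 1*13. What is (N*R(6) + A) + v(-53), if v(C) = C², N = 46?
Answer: 3120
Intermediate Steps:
A = -57 (A = -44 - 13 = -57)
R(F) = 8 (R(F) = -2 - 1*(-10) = -2 + 10 = 8)
(N*R(6) + A) + v(-53) = (46*8 - 57) + (-53)² = (368 - 57) + 2809 = 311 + 2809 = 3120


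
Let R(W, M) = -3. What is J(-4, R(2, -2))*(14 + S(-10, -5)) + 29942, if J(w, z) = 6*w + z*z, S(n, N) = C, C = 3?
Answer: 29687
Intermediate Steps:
S(n, N) = 3
J(w, z) = z**2 + 6*w (J(w, z) = 6*w + z**2 = z**2 + 6*w)
J(-4, R(2, -2))*(14 + S(-10, -5)) + 29942 = ((-3)**2 + 6*(-4))*(14 + 3) + 29942 = (9 - 24)*17 + 29942 = -15*17 + 29942 = -255 + 29942 = 29687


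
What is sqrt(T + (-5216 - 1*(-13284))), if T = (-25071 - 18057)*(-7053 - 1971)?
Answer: 2*sqrt(97298785) ≈ 19728.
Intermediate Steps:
T = 389187072 (T = -43128*(-9024) = 389187072)
sqrt(T + (-5216 - 1*(-13284))) = sqrt(389187072 + (-5216 - 1*(-13284))) = sqrt(389187072 + (-5216 + 13284)) = sqrt(389187072 + 8068) = sqrt(389195140) = 2*sqrt(97298785)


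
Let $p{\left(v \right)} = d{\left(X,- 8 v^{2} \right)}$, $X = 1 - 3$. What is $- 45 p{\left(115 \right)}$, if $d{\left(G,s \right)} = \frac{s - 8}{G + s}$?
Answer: $- \frac{2380680}{52901} \approx -45.003$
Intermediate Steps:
$X = -2$
$d{\left(G,s \right)} = \frac{-8 + s}{G + s}$
$p{\left(v \right)} = \frac{-8 - 8 v^{2}}{-2 - 8 v^{2}}$
$- 45 p{\left(115 \right)} = - 45 \frac{4 \left(1 + 115^{2}\right)}{1 + 4 \cdot 115^{2}} = - 45 \frac{4 \left(1 + 13225\right)}{1 + 4 \cdot 13225} = - 45 \cdot 4 \frac{1}{1 + 52900} \cdot 13226 = - 45 \cdot 4 \cdot \frac{1}{52901} \cdot 13226 = \left(-45\right) \frac{52904}{52901} = - \frac{2380680}{52901}$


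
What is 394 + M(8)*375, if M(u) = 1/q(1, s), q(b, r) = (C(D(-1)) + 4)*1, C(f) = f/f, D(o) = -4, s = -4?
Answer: 469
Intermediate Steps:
C(f) = 1
q(b, r) = 5 (q(b, r) = (1 + 4)*1 = 5*1 = 5)
M(u) = ⅕ (M(u) = 1/5 = ⅕)
394 + M(8)*375 = 394 + (⅕)*375 = 394 + 75 = 469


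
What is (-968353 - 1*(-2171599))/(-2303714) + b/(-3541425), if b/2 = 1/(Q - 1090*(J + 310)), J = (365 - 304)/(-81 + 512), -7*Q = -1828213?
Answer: -8376155056376465293/16036841734621709925 ≈ -0.52231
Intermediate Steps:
Q = 1828213/7 (Q = -⅐*(-1828213) = 1828213/7 ≈ 2.6117e+5)
J = 61/431 ≈ 0.14153
b = -6034/231949927 (b = 2/(1828213/7 - 1090*(61/431 + 310)) = 2/(1828213/7 - 1090*133671/431) = 2/(1828213/7 - 145701390/431) = 2/(-231949927/3017) = 2*(-3017/231949927) = -6034/231949927 ≈ -2.6014e-5)
(-968353 - 1*(-2171599))/(-2303714) + b/(-3541425) = (-968353 - 1*(-2171599))/(-2303714) - 6034/231949927/(-3541425) = (-968353 + 2171599)*(-1/2303714) - 6034/231949927*(-1/3541425) = 1203246*(-1/2303714) + 6034/821433270225975 = -10197/19523 + 6034/821433270225975 = -8376155056376465293/16036841734621709925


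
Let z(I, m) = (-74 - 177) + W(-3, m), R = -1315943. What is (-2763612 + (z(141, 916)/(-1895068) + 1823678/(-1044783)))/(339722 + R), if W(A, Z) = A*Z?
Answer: 5471775108940797215/1932853959915627924 ≈ 2.8309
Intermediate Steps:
z(I, m) = -251 - 3*m (z(I, m) = (-74 - 177) - 3*m = -251 - 3*m)
(-2763612 + (z(141, 916)/(-1895068) + 1823678/(-1044783)))/(339722 + R) = (-2763612 + ((-251 - 3*916)/(-1895068) + 1823678/(-1044783)))/(339722 - 1315943) = (-2763612 + ((-251 - 2748)*(-1/1895068) + 1823678*(-1/1044783)))/(-976221) = (-2763612 + (-2999*(-1/1895068) - 1823678/1044783))*(-1/976221) = (-2763612 + (2999/1895068 - 1823678/1044783))*(-1/976221) = (-2763612 - 3452860515887/1979934830244)*(-1/976221) = -5471775108940797215/1979934830244*(-1/976221) = 5471775108940797215/1932853959915627924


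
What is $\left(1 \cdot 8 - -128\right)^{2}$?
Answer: $18496$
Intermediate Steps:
$\left(1 \cdot 8 - -128\right)^{2} = \left(8 + 128\right)^{2} = 136^{2} = 18496$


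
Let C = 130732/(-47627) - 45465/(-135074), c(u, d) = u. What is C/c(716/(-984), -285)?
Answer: 1905655311399/575768661121 ≈ 3.3098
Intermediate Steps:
C = -15493132613/6433169398 (C = 130732*(-1/47627) - 45465*(-1/135074) = -130732/47627 + 45465/135074 = -15493132613/6433169398 ≈ -2.4083)
C/c(716/(-984), -285) = -15493132613/(6433169398*(716/(-984))) = -15493132613/(6433169398*(716*(-1/984))) = -15493132613/(6433169398*(-179/246)) = -15493132613/6433169398*(-246/179) = 1905655311399/575768661121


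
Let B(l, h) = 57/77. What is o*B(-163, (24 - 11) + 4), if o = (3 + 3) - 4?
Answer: 114/77 ≈ 1.4805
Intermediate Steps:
B(l, h) = 57/77 (B(l, h) = 57*(1/77) = 57/77)
o = 2 (o = 6 - 4 = 2)
o*B(-163, (24 - 11) + 4) = 2*(57/77) = 114/77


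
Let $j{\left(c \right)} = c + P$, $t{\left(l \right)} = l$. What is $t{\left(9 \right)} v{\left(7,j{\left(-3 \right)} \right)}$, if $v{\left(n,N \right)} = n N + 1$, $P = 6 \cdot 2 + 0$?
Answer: $576$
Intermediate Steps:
$P = 12$ ($P = 12 + 0 = 12$)
$j{\left(c \right)} = 12 + c$ ($j{\left(c \right)} = c + 12 = 12 + c$)
$v{\left(n,N \right)} = 1 + N n$ ($v{\left(n,N \right)} = N n + 1 = 1 + N n$)
$t{\left(9 \right)} v{\left(7,j{\left(-3 \right)} \right)} = 9 \left(1 + \left(12 - 3\right) 7\right) = 9 \left(1 + 9 \cdot 7\right) = 9 \left(1 + 63\right) = 9 \cdot 64 = 576$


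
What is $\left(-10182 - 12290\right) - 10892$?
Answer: $-33364$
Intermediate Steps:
$\left(-10182 - 12290\right) - 10892 = -22472 - 10892 = -33364$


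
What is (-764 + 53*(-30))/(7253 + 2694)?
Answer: -2354/9947 ≈ -0.23665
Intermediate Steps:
(-764 + 53*(-30))/(7253 + 2694) = (-764 - 1590)/9947 = -2354*1/9947 = -2354/9947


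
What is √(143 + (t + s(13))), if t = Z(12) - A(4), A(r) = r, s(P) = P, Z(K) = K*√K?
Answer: 2*√(38 + 6*√3) ≈ 13.913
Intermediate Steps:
Z(K) = K^(3/2)
t = -4 + 24*√3 (t = 12^(3/2) - 1*4 = 24*√3 - 4 = -4 + 24*√3 ≈ 37.569)
√(143 + (t + s(13))) = √(143 + ((-4 + 24*√3) + 13)) = √(143 + (9 + 24*√3)) = √(152 + 24*√3)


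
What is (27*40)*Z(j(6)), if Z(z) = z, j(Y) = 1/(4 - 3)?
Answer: 1080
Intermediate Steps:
j(Y) = 1 (j(Y) = 1/1 = 1)
(27*40)*Z(j(6)) = (27*40)*1 = 1080*1 = 1080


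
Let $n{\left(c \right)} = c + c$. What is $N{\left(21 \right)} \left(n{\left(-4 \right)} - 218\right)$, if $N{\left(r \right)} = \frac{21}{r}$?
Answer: $-226$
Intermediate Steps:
$n{\left(c \right)} = 2 c$
$N{\left(21 \right)} \left(n{\left(-4 \right)} - 218\right) = \frac{21}{21} \left(2 \left(-4\right) - 218\right) = 21 \cdot \frac{1}{21} \left(-8 - 218\right) = 1 \left(-226\right) = -226$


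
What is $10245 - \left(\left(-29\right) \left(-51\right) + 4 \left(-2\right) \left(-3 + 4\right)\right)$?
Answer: $8774$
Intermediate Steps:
$10245 - \left(\left(-29\right) \left(-51\right) + 4 \left(-2\right) \left(-3 + 4\right)\right) = 10245 - \left(1479 - 8\right) = 10245 - 1471 = 8774$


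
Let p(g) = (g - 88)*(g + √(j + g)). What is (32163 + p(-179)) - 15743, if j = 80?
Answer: 64213 - 801*I*√11 ≈ 64213.0 - 2656.6*I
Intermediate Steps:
p(g) = (-88 + g)*(g + √(80 + g)) (p(g) = (g - 88)*(g + √(80 + g)) = (-88 + g)*(g + √(80 + g)))
(32163 + p(-179)) - 15743 = (32163 + ((-179)² - 88*(-179) - 88*√(80 - 179) - 179*√(80 - 179))) - 15743 = (32163 + (32041 + 15752 - 264*I*√11 - 537*I*√11)) - 15743 = (32163 + (47793 - 801*I*√11)) - 15743 = (79956 - 801*I*√11) - 15743 = 64213 - 801*I*√11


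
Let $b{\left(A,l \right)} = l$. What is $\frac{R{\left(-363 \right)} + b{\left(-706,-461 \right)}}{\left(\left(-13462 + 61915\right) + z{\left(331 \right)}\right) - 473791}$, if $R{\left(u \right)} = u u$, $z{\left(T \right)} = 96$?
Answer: $- \frac{65654}{212621} \approx -0.30878$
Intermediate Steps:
$R{\left(u \right)} = u^{2}$
$\frac{R{\left(-363 \right)} + b{\left(-706,-461 \right)}}{\left(\left(-13462 + 61915\right) + z{\left(331 \right)}\right) - 473791} = \frac{\left(-363\right)^{2} - 461}{\left(\left(-13462 + 61915\right) + 96\right) - 473791} = \frac{131769 - 461}{\left(48453 + 96\right) - 473791} = \frac{131308}{48549 - 473791} = \frac{131308}{-425242} = 131308 \left(- \frac{1}{425242}\right) = - \frac{65654}{212621}$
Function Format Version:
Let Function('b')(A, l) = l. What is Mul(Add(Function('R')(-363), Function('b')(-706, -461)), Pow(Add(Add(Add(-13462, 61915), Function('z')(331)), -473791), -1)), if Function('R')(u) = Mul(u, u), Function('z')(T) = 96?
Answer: Rational(-65654, 212621) ≈ -0.30878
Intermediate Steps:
Function('R')(u) = Pow(u, 2)
Mul(Add(Function('R')(-363), Function('b')(-706, -461)), Pow(Add(Add(Add(-13462, 61915), Function('z')(331)), -473791), -1)) = Mul(Add(Pow(-363, 2), -461), Pow(Add(Add(Add(-13462, 61915), 96), -473791), -1)) = Mul(Add(131769, -461), Pow(Add(Add(48453, 96), -473791), -1)) = Mul(131308, Pow(Add(48549, -473791), -1)) = Mul(131308, Pow(-425242, -1)) = Mul(131308, Rational(-1, 425242)) = Rational(-65654, 212621)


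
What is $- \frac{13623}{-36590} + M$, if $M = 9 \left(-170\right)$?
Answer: $- \frac{55969077}{36590} \approx -1529.6$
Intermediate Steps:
$M = -1530$
$- \frac{13623}{-36590} + M = - \frac{13623}{-36590} - 1530 = \left(-13623\right) \left(- \frac{1}{36590}\right) - 1530 = \frac{13623}{36590} - 1530 = - \frac{55969077}{36590}$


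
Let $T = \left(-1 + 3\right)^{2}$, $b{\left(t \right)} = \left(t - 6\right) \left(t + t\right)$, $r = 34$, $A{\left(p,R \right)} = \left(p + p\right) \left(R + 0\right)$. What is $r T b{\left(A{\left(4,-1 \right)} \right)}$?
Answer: $30464$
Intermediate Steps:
$A{\left(p,R \right)} = 2 R p$ ($A{\left(p,R \right)} = 2 p R = 2 R p$)
$b{\left(t \right)} = 2 t \left(-6 + t\right)$ ($b{\left(t \right)} = \left(-6 + t\right) 2 t = 2 t \left(-6 + t\right)$)
$T = 4$ ($T = 2^{2} = 4$)
$r T b{\left(A{\left(4,-1 \right)} \right)} = 34 \cdot 4 \cdot 2 \cdot 2 \left(-1\right) 4 \left(-6 + 2 \left(-1\right) 4\right) = 136 \cdot 2 \left(-8\right) \left(-6 - 8\right) = 136 \cdot 2 \left(-8\right) \left(-14\right) = 136 \cdot 224 = 30464$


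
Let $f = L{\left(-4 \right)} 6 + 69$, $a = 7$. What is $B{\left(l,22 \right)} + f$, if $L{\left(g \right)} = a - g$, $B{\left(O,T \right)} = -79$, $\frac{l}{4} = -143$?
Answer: $56$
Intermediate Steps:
$l = -572$ ($l = 4 \left(-143\right) = -572$)
$L{\left(g \right)} = 7 - g$
$f = 135$ ($f = \left(7 - -4\right) 6 + 69 = \left(7 + 4\right) 6 + 69 = 11 \cdot 6 + 69 = 66 + 69 = 135$)
$B{\left(l,22 \right)} + f = -79 + 135 = 56$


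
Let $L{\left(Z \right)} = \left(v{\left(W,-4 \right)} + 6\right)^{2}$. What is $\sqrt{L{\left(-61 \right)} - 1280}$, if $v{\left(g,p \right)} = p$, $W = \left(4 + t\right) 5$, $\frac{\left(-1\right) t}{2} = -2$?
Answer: $2 i \sqrt{319} \approx 35.721 i$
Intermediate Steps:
$t = 4$ ($t = \left(-2\right) \left(-2\right) = 4$)
$W = 40$ ($W = \left(4 + 4\right) 5 = 8 \cdot 5 = 40$)
$L{\left(Z \right)} = 4$ ($L{\left(Z \right)} = \left(-4 + 6\right)^{2} = 2^{2} = 4$)
$\sqrt{L{\left(-61 \right)} - 1280} = \sqrt{4 - 1280} = \sqrt{-1276} = 2 i \sqrt{319}$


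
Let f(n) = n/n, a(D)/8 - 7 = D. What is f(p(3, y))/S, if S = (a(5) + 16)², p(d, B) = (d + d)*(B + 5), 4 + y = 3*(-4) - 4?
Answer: 1/12544 ≈ 7.9719e-5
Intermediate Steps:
a(D) = 56 + 8*D
y = -20 (y = -4 + (3*(-4) - 4) = -4 + (-12 - 4) = -4 - 16 = -20)
p(d, B) = 2*d*(5 + B) (p(d, B) = (2*d)*(5 + B) = 2*d*(5 + B))
f(n) = 1
S = 12544 (S = ((56 + 8*5) + 16)² = ((56 + 40) + 16)² = (96 + 16)² = 112² = 12544)
f(p(3, y))/S = 1/12544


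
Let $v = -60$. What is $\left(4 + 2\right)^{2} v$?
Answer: $-2160$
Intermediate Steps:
$\left(4 + 2\right)^{2} v = \left(4 + 2\right)^{2} \left(-60\right) = 6^{2} \left(-60\right) = 36 \left(-60\right) = -2160$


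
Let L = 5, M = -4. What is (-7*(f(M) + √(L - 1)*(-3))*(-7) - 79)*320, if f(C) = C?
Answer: -182080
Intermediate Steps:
(-7*(f(M) + √(L - 1)*(-3))*(-7) - 79)*320 = (-7*(-4 + √(5 - 1)*(-3))*(-7) - 79)*320 = (-7*(-4 + √4*(-3))*(-7) - 79)*320 = (-7*(-4 + 2*(-3))*(-7) - 79)*320 = (-7*(-4 - 6)*(-7) - 79)*320 = (-7*(-10)*(-7) - 79)*320 = (70*(-7) - 79)*320 = (-490 - 79)*320 = -569*320 = -182080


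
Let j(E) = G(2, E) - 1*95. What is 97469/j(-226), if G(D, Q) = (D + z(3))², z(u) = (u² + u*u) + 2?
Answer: 97469/389 ≈ 250.56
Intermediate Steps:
z(u) = 2 + 2*u² (z(u) = (u² + u²) + 2 = 2*u² + 2 = 2 + 2*u²)
G(D, Q) = (20 + D)² (G(D, Q) = (D + (2 + 2*3²))² = (D + (2 + 2*9))² = (D + (2 + 18))² = (D + 20)² = (20 + D)²)
j(E) = 389 (j(E) = (20 + 2)² - 1*95 = 22² - 95 = 484 - 95 = 389)
97469/j(-226) = 97469/389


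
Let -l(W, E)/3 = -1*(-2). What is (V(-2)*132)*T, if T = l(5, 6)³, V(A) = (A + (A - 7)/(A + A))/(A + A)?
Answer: 1782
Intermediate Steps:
l(W, E) = -6 (l(W, E) = -(-3)*(-2) = -3*2 = -6)
V(A) = (A + (-7 + A)/(2*A))/(2*A) (V(A) = (A + (-7 + A)/((2*A)))/((2*A)) = (A + (-7 + A)*(1/(2*A)))*(1/(2*A)) = (A + (-7 + A)/(2*A))*(1/(2*A)) = (A + (-7 + A)/(2*A))/(2*A))
T = -216 (T = (-6)³ = -216)
(V(-2)*132)*T = (((¼)*(-7 - 2 + 2*(-2)²)/(-2)²)*132)*(-216) = (((¼)*(¼)*(-7 - 2 + 2*4))*132)*(-216) = (((¼)*(¼)*(-7 - 2 + 8))*132)*(-216) = (((¼)*(¼)*(-1))*132)*(-216) = -1/16*132*(-216) = -33/4*(-216) = 1782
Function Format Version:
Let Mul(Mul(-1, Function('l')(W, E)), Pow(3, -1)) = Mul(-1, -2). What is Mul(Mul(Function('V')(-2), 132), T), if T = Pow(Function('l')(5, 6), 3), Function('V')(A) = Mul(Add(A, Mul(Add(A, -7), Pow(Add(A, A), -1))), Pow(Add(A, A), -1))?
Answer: 1782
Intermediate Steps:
Function('l')(W, E) = -6 (Function('l')(W, E) = Mul(-3, Mul(-1, -2)) = Mul(-3, 2) = -6)
Function('V')(A) = Mul(Rational(1, 2), Pow(A, -1), Add(A, Mul(Rational(1, 2), Pow(A, -1), Add(-7, A)))) (Function('V')(A) = Mul(Add(A, Mul(Add(-7, A), Pow(Mul(2, A), -1))), Pow(Mul(2, A), -1)) = Mul(Add(A, Mul(Add(-7, A), Mul(Rational(1, 2), Pow(A, -1)))), Mul(Rational(1, 2), Pow(A, -1))) = Mul(Add(A, Mul(Rational(1, 2), Pow(A, -1), Add(-7, A))), Mul(Rational(1, 2), Pow(A, -1))) = Mul(Rational(1, 2), Pow(A, -1), Add(A, Mul(Rational(1, 2), Pow(A, -1), Add(-7, A)))))
T = -216 (T = Pow(-6, 3) = -216)
Mul(Mul(Function('V')(-2), 132), T) = Mul(Mul(Mul(Rational(1, 4), Pow(-2, -2), Add(-7, -2, Mul(2, Pow(-2, 2)))), 132), -216) = Mul(Mul(Mul(Rational(1, 4), Rational(1, 4), Add(-7, -2, Mul(2, 4))), 132), -216) = Mul(Mul(Mul(Rational(1, 4), Rational(1, 4), Add(-7, -2, 8)), 132), -216) = Mul(Mul(Mul(Rational(1, 4), Rational(1, 4), -1), 132), -216) = Mul(Mul(Rational(-1, 16), 132), -216) = Mul(Rational(-33, 4), -216) = 1782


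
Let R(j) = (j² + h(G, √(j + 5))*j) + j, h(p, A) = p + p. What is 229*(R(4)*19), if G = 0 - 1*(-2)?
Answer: 156636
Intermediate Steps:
G = 2 (G = 0 + 2 = 2)
h(p, A) = 2*p
R(j) = j² + 5*j (R(j) = (j² + (2*2)*j) + j = (j² + 4*j) + j = j² + 5*j)
229*(R(4)*19) = 229*((4*(5 + 4))*19) = 229*((4*9)*19) = 229*(36*19) = 229*684 = 156636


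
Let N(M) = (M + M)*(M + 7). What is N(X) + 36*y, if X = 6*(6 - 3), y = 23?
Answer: 1728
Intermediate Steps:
X = 18 (X = 6*3 = 18)
N(M) = 2*M*(7 + M) (N(M) = (2*M)*(7 + M) = 2*M*(7 + M))
N(X) + 36*y = 2*18*(7 + 18) + 36*23 = 2*18*25 + 828 = 900 + 828 = 1728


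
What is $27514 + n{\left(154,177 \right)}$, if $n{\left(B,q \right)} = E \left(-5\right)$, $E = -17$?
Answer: $27599$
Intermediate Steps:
$n{\left(B,q \right)} = 85$ ($n{\left(B,q \right)} = \left(-17\right) \left(-5\right) = 85$)
$27514 + n{\left(154,177 \right)} = 27514 + 85 = 27599$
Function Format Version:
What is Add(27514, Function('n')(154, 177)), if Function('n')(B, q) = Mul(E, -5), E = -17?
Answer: 27599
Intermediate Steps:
Function('n')(B, q) = 85 (Function('n')(B, q) = Mul(-17, -5) = 85)
Add(27514, Function('n')(154, 177)) = Add(27514, 85) = 27599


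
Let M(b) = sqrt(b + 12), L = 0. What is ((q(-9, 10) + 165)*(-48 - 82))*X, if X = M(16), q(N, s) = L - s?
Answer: -40300*sqrt(7) ≈ -1.0662e+5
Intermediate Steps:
q(N, s) = -s (q(N, s) = 0 - s = -s)
M(b) = sqrt(12 + b)
X = 2*sqrt(7) (X = sqrt(12 + 16) = sqrt(28) = 2*sqrt(7) ≈ 5.2915)
((q(-9, 10) + 165)*(-48 - 82))*X = ((-1*10 + 165)*(-48 - 82))*(2*sqrt(7)) = ((-10 + 165)*(-130))*(2*sqrt(7)) = (155*(-130))*(2*sqrt(7)) = -40300*sqrt(7)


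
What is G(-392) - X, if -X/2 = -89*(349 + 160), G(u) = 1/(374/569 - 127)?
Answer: -6513287747/71889 ≈ -90602.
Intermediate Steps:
G(u) = -569/71889 (G(u) = 1/(374*(1/569) - 127) = 1/(374/569 - 127) = 1/(-71889/569) = -569/71889)
X = 90602 (X = -(-178)*(349 + 160) = -(-178)*509 = -2*(-45301) = 90602)
G(-392) - X = -569/71889 - 1*90602 = -569/71889 - 90602 = -6513287747/71889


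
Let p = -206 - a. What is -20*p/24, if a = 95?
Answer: 1505/6 ≈ 250.83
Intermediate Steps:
p = -301 (p = -206 - 1*95 = -206 - 95 = -301)
-20*p/24 = -(-6020)/24 = -20*(-301/24) = 1505/6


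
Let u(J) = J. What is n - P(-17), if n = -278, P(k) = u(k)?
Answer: -261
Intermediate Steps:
P(k) = k
n - P(-17) = -278 - 1*(-17) = -278 + 17 = -261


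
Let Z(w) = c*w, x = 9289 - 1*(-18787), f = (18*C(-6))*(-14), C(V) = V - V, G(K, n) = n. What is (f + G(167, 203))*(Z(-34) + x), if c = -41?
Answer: 5982410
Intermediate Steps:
C(V) = 0
f = 0 (f = (18*0)*(-14) = 0*(-14) = 0)
x = 28076 (x = 9289 + 18787 = 28076)
Z(w) = -41*w
(f + G(167, 203))*(Z(-34) + x) = (0 + 203)*(-41*(-34) + 28076) = 203*(1394 + 28076) = 203*29470 = 5982410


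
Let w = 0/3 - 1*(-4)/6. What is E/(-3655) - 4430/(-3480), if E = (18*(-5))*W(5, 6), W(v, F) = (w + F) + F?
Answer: 403177/254388 ≈ 1.5849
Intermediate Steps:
w = 2/3 (w = 0*(1/3) + 4*(1/6) = 0 + 2/3 = 2/3 ≈ 0.66667)
W(v, F) = 2/3 + 2*F (W(v, F) = (2/3 + F) + F = 2/3 + 2*F)
E = -1140 (E = (18*(-5))*(2/3 + 2*6) = -90*(2/3 + 12) = -90*38/3 = -1140)
E/(-3655) - 4430/(-3480) = -1140/(-3655) - 4430/(-3480) = -1140*(-1/3655) - 4430*(-1/3480) = 228/731 + 443/348 = 403177/254388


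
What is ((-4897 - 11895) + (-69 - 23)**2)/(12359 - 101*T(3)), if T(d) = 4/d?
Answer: -24984/36673 ≈ -0.68126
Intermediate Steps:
((-4897 - 11895) + (-69 - 23)**2)/(12359 - 101*T(3)) = ((-4897 - 11895) + (-69 - 23)**2)/(12359 - 404/3) = (-16792 + (-92)**2)/(12359 - 404/3) = (-16792 + 8464)/(12359 - 101*4/3) = -8328/(12359 - 404/3) = -8328/36673/3 = -8328*3/36673 = -24984/36673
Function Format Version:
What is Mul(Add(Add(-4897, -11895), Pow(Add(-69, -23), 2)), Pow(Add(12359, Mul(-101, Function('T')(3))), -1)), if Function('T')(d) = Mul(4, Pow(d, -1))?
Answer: Rational(-24984, 36673) ≈ -0.68126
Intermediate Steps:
Mul(Add(Add(-4897, -11895), Pow(Add(-69, -23), 2)), Pow(Add(12359, Mul(-101, Function('T')(3))), -1)) = Mul(Add(Add(-4897, -11895), Pow(Add(-69, -23), 2)), Pow(Add(12359, Mul(-101, Mul(4, Pow(3, -1)))), -1)) = Mul(Add(-16792, Pow(-92, 2)), Pow(Add(12359, Mul(-101, Mul(4, Rational(1, 3)))), -1)) = Mul(Add(-16792, 8464), Pow(Add(12359, Mul(-101, Rational(4, 3))), -1)) = Mul(-8328, Pow(Add(12359, Rational(-404, 3)), -1)) = Mul(-8328, Pow(Rational(36673, 3), -1)) = Mul(-8328, Rational(3, 36673)) = Rational(-24984, 36673)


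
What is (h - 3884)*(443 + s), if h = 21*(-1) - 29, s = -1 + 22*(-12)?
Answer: -700252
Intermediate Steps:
s = -265 (s = -1 - 264 = -265)
h = -50 (h = -21 - 29 = -50)
(h - 3884)*(443 + s) = (-50 - 3884)*(443 - 265) = -3934*178 = -700252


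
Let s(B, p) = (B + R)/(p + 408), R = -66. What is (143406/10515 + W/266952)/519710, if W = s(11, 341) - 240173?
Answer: 557959726771/22763765844241275 ≈ 2.4511e-5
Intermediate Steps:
s(B, p) = (-66 + B)/(408 + p) (s(B, p) = (B - 66)/(p + 408) = (-66 + B)/(408 + p))
W = -179889632/749 (W = (-66 + 11)/(408 + 341) - 240173 = -55/749 - 240173 = -179889632/749 ≈ -2.4017e+5)
(143406/10515 + W/266952)/519710 = (143406/10515 - 179889632/749/266952)/519710 = (143406*(1/10515) - 179889632/749*1/266952)*(1/519710) = (47802/3505 - 22486204/24993381)*(1/519710) = (1115919453542/87601800405)*(1/519710) = 557959726771/22763765844241275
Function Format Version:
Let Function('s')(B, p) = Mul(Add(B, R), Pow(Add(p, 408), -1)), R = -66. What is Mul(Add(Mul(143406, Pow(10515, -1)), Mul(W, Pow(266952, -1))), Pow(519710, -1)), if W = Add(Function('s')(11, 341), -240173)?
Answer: Rational(557959726771, 22763765844241275) ≈ 2.4511e-5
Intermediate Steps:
Function('s')(B, p) = Mul(Pow(Add(408, p), -1), Add(-66, B)) (Function('s')(B, p) = Mul(Add(B, -66), Pow(Add(p, 408), -1)) = Mul(Add(-66, B), Pow(Add(408, p), -1)) = Mul(Pow(Add(408, p), -1), Add(-66, B)))
W = Rational(-179889632, 749) (W = Add(Mul(Pow(Add(408, 341), -1), Add(-66, 11)), -240173) = Add(Mul(Pow(749, -1), -55), -240173) = Add(Mul(Rational(1, 749), -55), -240173) = Add(Rational(-55, 749), -240173) = Rational(-179889632, 749) ≈ -2.4017e+5)
Mul(Add(Mul(143406, Pow(10515, -1)), Mul(W, Pow(266952, -1))), Pow(519710, -1)) = Mul(Add(Mul(143406, Pow(10515, -1)), Mul(Rational(-179889632, 749), Pow(266952, -1))), Pow(519710, -1)) = Mul(Add(Mul(143406, Rational(1, 10515)), Mul(Rational(-179889632, 749), Rational(1, 266952))), Rational(1, 519710)) = Mul(Add(Rational(47802, 3505), Rational(-22486204, 24993381)), Rational(1, 519710)) = Mul(Rational(1115919453542, 87601800405), Rational(1, 519710)) = Rational(557959726771, 22763765844241275)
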